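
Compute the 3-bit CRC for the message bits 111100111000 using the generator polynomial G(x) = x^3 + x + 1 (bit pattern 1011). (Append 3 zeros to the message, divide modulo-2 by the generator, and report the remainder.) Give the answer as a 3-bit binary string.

011

Append 3 zeros: 111100111000000. Divide by 1011 (XOR where the leading bit is 1):
  pos 0: 1111 XOR 1011 = 0100
  pos 1: 1000 XOR 1011 = 0011
  pos 3: 1101 XOR 1011 = 0110
  pos 4: 1101 XOR 1011 = 0110
  pos 5: 1101 XOR 1011 = 0110
  pos 6: 1100 XOR 1011 = 0111
  pos 7: 1110 XOR 1011 = 0101
  pos 8: 1010 XOR 1011 = 0001
  pos 11: 1000 XOR 1011 = 0011
Remainder (last 3 bits) = 011. This is the CRC / FCS.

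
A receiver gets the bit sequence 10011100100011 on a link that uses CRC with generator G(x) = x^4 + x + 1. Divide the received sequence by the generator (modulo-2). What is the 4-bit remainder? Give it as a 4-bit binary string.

0000

Modulo-2 division of 10011100100011 by 10011:
  pos 0: 10011 XOR 10011 = 00000
  pos 5: 10010 XOR 10011 = 00001
  pos 9: 10011 XOR 10011 = 00000
Remainder = 0000 (zero — the frame passes the CRC check).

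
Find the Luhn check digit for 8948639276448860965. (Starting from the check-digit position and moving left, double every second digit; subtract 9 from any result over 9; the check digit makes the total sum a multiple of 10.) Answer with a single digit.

Partial digits right→left: 5 6 9 0 6 8 8 4 4 6 7 2 9 3 6 8 4 9 8
Double every second digit counting from the check-digit position (so the 1st, 3rd, 5th, ... of the partial from the right).
  doubled (with −9 where >9): 1 9 3 7 8 5 9 3 8 7 → sum 60
  kept as-is: 6 0 8 4 6 2 3 8 9 → sum 46
Total = 60 + 46 = 106.
Check digit = (10 − (106 mod 10)) mod 10 = 4.

4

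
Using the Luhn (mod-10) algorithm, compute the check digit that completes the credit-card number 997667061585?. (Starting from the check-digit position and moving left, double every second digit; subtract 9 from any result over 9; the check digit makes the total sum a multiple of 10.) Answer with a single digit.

Partial digits right→left: 5 8 5 1 6 0 7 6 6 7 9 9
Double every second digit counting from the check-digit position (so the 1st, 3rd, 5th, ... of the partial from the right).
  doubled (with −9 where >9): 1 1 3 5 3 9 → sum 22
  kept as-is: 8 1 0 6 7 9 → sum 31
Total = 22 + 31 = 53.
Check digit = (10 − (53 mod 10)) mod 10 = 7.

7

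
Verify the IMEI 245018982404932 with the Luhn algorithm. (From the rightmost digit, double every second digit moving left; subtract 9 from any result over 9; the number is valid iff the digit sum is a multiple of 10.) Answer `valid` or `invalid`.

invalid

From the right, keep odd positions and double even positions (subtract 9 from any doubled value over 9):
  doubled (positions 2,4,...): 6 8 8 7 7 0 8 → sum 44
  kept (positions 1,3,...): 2 9 0 2 9 1 5 2 → sum 30
Total = 74.
74 mod 10 = 4, so the number is invalid.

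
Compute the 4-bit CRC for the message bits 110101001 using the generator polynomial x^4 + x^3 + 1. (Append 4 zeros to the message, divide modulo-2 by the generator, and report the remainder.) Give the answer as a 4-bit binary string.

Append 4 zeros: 1101010010000. Divide by 11001 (XOR where the leading bit is 1):
  pos 0: 11010 XOR 11001 = 00011
  pos 3: 11100 XOR 11001 = 00101
  pos 5: 10110 XOR 11001 = 01111
  pos 6: 11110 XOR 11001 = 00111
  pos 8: 11100 XOR 11001 = 00101
Remainder (last 4 bits) = 0101. This is the CRC / FCS.

0101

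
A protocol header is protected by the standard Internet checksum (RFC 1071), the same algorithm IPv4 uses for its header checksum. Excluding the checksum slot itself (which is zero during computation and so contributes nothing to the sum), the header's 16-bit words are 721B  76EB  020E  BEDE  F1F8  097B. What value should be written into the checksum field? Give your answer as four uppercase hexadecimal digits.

5A98

One's-complement addition (fold any carry out of bit 15 back into bit 0):
  0x721B + 0x76EB = 0x0E906
  0xE906 + 0x020E = 0x0EB14
  0xEB14 + 0xBEDE = 0x1A9F2 → wrap carry → 0xA9F3
  0xA9F3 + 0xF1F8 = 0x19BEB → wrap carry → 0x9BEC
  0x9BEC + 0x097B = 0x0A567
One's-complement sum = 0xA567.
Checksum = ~0xA567 & 0xFFFF = 0x5A98.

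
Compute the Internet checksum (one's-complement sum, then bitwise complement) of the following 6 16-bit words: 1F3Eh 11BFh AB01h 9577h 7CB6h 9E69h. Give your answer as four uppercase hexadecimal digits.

7369

One's-complement addition (fold any carry out of bit 15 back into bit 0):
  0x1F3E + 0x11BF = 0x030FD
  0x30FD + 0xAB01 = 0x0DBFE
  0xDBFE + 0x9577 = 0x17175 → wrap carry → 0x7176
  0x7176 + 0x7CB6 = 0x0EE2C
  0xEE2C + 0x9E69 = 0x18C95 → wrap carry → 0x8C96
One's-complement sum = 0x8C96.
Checksum = ~0x8C96 & 0xFFFF = 0x7369.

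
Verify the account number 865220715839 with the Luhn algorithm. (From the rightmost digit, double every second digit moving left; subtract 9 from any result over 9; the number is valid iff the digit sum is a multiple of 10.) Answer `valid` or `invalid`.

From the right, keep odd positions and double even positions (subtract 9 from any doubled value over 9):
  doubled (positions 2,4,...): 6 1 5 4 1 7 → sum 24
  kept (positions 1,3,...): 9 8 1 0 2 6 → sum 26
Total = 50.
50 mod 10 = 0, so the number is valid.

valid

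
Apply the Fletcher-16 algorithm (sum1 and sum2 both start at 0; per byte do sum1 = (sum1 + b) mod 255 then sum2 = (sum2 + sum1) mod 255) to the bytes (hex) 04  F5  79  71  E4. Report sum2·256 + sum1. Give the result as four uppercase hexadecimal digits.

Running sums (mod 255):
  after byte 0 (04): sum1=4, sum2=4
  after byte 1 (F5): sum1=249, sum2=253
  after byte 2 (79): sum1=115, sum2=113
  after byte 3 (71): sum1=228, sum2=86
  after byte 4 (E4): sum1=201, sum2=32
Checksum = sum2·256 + sum1 = 32·256 + 201 = 8393 = 0x20C9.

20C9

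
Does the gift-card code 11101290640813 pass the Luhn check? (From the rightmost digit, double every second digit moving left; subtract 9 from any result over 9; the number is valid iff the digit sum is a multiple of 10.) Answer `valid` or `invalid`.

From the right, keep odd positions and double even positions (subtract 9 from any doubled value over 9):
  doubled (positions 2,4,...): 2 0 3 9 2 2 2 → sum 20
  kept (positions 1,3,...): 3 8 4 0 2 0 1 → sum 18
Total = 38.
38 mod 10 = 8, so the number is invalid.

invalid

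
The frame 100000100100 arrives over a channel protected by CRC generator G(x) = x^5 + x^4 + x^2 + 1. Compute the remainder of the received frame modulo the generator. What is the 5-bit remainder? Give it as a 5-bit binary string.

11111

Modulo-2 division of 100000100100 by 110101:
  pos 0: 100000 XOR 110101 = 010101
  pos 1: 101011 XOR 110101 = 011110
  pos 2: 111100 XOR 110101 = 001001
  pos 4: 100101 XOR 110101 = 010000
  pos 5: 100000 XOR 110101 = 010101
  pos 6: 101010 XOR 110101 = 011111
Remainder = 11111 (nonzero — an error is detected).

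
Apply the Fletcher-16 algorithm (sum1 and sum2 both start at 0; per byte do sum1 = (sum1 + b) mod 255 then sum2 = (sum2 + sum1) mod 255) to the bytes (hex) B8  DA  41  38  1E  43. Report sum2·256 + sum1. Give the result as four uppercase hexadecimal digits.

Running sums (mod 255):
  after byte 0 (B8): sum1=184, sum2=184
  after byte 1 (DA): sum1=147, sum2=76
  after byte 2 (41): sum1=212, sum2=33
  after byte 3 (38): sum1=13, sum2=46
  after byte 4 (1E): sum1=43, sum2=89
  after byte 5 (43): sum1=110, sum2=199
Checksum = sum2·256 + sum1 = 199·256 + 110 = 51054 = 0xC76E.

C76E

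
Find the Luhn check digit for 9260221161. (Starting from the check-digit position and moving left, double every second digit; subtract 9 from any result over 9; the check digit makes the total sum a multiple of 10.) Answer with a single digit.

Partial digits right→left: 1 6 1 1 2 2 0 6 2 9
Double every second digit counting from the check-digit position (so the 1st, 3rd, 5th, ... of the partial from the right).
  doubled (with −9 where >9): 2 2 4 0 4 → sum 12
  kept as-is: 6 1 2 6 9 → sum 24
Total = 12 + 24 = 36.
Check digit = (10 − (36 mod 10)) mod 10 = 4.

4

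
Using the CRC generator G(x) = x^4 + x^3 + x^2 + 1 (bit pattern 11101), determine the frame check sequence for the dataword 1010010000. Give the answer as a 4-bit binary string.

0001

Append 4 zeros: 10100100000000. Divide by 11101 (XOR where the leading bit is 1):
  pos 0: 10100 XOR 11101 = 01001
  pos 1: 10011 XOR 11101 = 01110
  pos 2: 11100 XOR 11101 = 00001
  pos 6: 10000 XOR 11101 = 01101
  pos 7: 11010 XOR 11101 = 00111
  pos 9: 11100 XOR 11101 = 00001
Remainder (last 4 bits) = 0001. This is the CRC / FCS.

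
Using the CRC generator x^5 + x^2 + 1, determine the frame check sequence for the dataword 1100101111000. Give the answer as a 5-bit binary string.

Append 5 zeros: 110010111100000000. Divide by 100101 (XOR where the leading bit is 1):
  pos 0: 110010 XOR 100101 = 010111
  pos 1: 101111 XOR 100101 = 001010
  pos 3: 101011 XOR 100101 = 001110
  pos 5: 111010 XOR 100101 = 011111
  pos 6: 111110 XOR 100101 = 011011
  pos 7: 110110 XOR 100101 = 010011
  pos 8: 100110 XOR 100101 = 000011
  pos 12: 110000 XOR 100101 = 010101
Remainder (last 5 bits) = 10101. This is the CRC / FCS.

10101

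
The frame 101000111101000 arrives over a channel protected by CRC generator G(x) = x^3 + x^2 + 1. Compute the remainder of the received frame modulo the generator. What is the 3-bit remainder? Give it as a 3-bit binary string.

Modulo-2 division of 101000111101000 by 1101:
  pos 0: 1010 XOR 1101 = 0111
  pos 1: 1110 XOR 1101 = 0011
  pos 3: 1101 XOR 1101 = 0000
  pos 7: 1110 XOR 1101 = 0011
  pos 9: 1110 XOR 1101 = 0011
  pos 11: 1100 XOR 1101 = 0001
Remainder = 001 (nonzero — an error is detected).

001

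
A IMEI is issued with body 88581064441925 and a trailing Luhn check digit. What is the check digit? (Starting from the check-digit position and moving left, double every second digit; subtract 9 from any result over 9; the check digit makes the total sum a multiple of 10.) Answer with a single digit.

Partial digits right→left: 5 2 9 1 4 4 4 6 0 1 8 5 8 8
Double every second digit counting from the check-digit position (so the 1st, 3rd, 5th, ... of the partial from the right).
  doubled (with −9 where >9): 1 9 8 8 0 7 7 → sum 40
  kept as-is: 2 1 4 6 1 5 8 → sum 27
Total = 40 + 27 = 67.
Check digit = (10 − (67 mod 10)) mod 10 = 3.

3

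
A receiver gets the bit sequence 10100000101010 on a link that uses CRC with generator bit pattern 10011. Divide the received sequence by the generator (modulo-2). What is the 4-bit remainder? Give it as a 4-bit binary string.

Modulo-2 division of 10100000101010 by 10011:
  pos 0: 10100 XOR 10011 = 00111
  pos 2: 11100 XOR 10011 = 01111
  pos 3: 11110 XOR 10011 = 01101
  pos 4: 11011 XOR 10011 = 01000
  pos 5: 10000 XOR 10011 = 00011
  pos 8: 11101 XOR 10011 = 01110
  pos 9: 11100 XOR 10011 = 01111
Remainder = 1111 (nonzero — an error is detected).

1111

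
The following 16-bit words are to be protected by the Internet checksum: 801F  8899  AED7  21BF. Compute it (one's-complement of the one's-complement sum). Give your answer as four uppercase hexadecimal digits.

26B0

One's-complement addition (fold any carry out of bit 15 back into bit 0):
  0x801F + 0x8899 = 0x108B8 → wrap carry → 0x08B9
  0x08B9 + 0xAED7 = 0x0B790
  0xB790 + 0x21BF = 0x0D94F
One's-complement sum = 0xD94F.
Checksum = ~0xD94F & 0xFFFF = 0x26B0.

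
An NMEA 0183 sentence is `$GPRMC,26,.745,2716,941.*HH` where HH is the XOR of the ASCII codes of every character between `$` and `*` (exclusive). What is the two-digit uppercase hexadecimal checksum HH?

47

XOR the ASCII codes of the payload characters:
  'G' = 0x47 → acc = 0x47
  'P' = 0x50 → acc = 0x17
  'R' = 0x52 → acc = 0x45
  'M' = 0x4D → acc = 0x08
  'C' = 0x43 → acc = 0x4B
  ',' = 0x2C → acc = 0x67
  '2' = 0x32 → acc = 0x55
  '6' = 0x36 → acc = 0x63
  ',' = 0x2C → acc = 0x4F
  '.' = 0x2E → acc = 0x61
  '7' = 0x37 → acc = 0x56
  '4' = 0x34 → acc = 0x62
  '5' = 0x35 → acc = 0x57
  ',' = 0x2C → acc = 0x7B
  '2' = 0x32 → acc = 0x49
  '7' = 0x37 → acc = 0x7E
  '1' = 0x31 → acc = 0x4F
  '6' = 0x36 → acc = 0x79
  ',' = 0x2C → acc = 0x55
  '9' = 0x39 → acc = 0x6C
  '4' = 0x34 → acc = 0x58
  '1' = 0x31 → acc = 0x69
  '.' = 0x2E → acc = 0x47
Checksum = 0x47.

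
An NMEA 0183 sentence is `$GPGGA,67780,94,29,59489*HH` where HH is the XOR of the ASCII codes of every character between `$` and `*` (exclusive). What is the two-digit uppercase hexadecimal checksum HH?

XOR the ASCII codes of the payload characters:
  'G' = 0x47 → acc = 0x47
  'P' = 0x50 → acc = 0x17
  'G' = 0x47 → acc = 0x50
  'G' = 0x47 → acc = 0x17
  'A' = 0x41 → acc = 0x56
  ',' = 0x2C → acc = 0x7A
  '6' = 0x36 → acc = 0x4C
  '7' = 0x37 → acc = 0x7B
  '7' = 0x37 → acc = 0x4C
  '8' = 0x38 → acc = 0x74
  '0' = 0x30 → acc = 0x44
  ',' = 0x2C → acc = 0x68
  '9' = 0x39 → acc = 0x51
  '4' = 0x34 → acc = 0x65
  ',' = 0x2C → acc = 0x49
  '2' = 0x32 → acc = 0x7B
  '9' = 0x39 → acc = 0x42
  ',' = 0x2C → acc = 0x6E
  '5' = 0x35 → acc = 0x5B
  '9' = 0x39 → acc = 0x62
  '4' = 0x34 → acc = 0x56
  '8' = 0x38 → acc = 0x6E
  '9' = 0x39 → acc = 0x57
Checksum = 0x57.

57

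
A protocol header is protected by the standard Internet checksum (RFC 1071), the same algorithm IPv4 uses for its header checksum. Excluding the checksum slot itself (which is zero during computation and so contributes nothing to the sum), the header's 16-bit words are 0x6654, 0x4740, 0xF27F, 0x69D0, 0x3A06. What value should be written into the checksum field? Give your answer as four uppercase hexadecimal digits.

BC14

One's-complement addition (fold any carry out of bit 15 back into bit 0):
  0x6654 + 0x4740 = 0x0AD94
  0xAD94 + 0xF27F = 0x1A013 → wrap carry → 0xA014
  0xA014 + 0x69D0 = 0x109E4 → wrap carry → 0x09E5
  0x09E5 + 0x3A06 = 0x043EB
One's-complement sum = 0x43EB.
Checksum = ~0x43EB & 0xFFFF = 0xBC14.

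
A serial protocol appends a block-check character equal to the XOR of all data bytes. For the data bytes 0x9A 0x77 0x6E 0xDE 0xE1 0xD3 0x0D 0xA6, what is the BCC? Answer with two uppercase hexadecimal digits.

C4

XOR the bytes together:
  start with 0x9A
  0x9A ⊕ 0x77 = 0xED
  0xED ⊕ 0x6E = 0x83
  0x83 ⊕ 0xDE = 0x5D
  0x5D ⊕ 0xE1 = 0xBC
  0xBC ⊕ 0xD3 = 0x6F
  0x6F ⊕ 0x0D = 0x62
  0x62 ⊕ 0xA6 = 0xC4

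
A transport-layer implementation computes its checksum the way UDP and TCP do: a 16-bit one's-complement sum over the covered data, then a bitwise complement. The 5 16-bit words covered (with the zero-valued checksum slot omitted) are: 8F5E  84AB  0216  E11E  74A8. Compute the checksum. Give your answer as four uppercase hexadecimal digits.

9418

One's-complement addition (fold any carry out of bit 15 back into bit 0):
  0x8F5E + 0x84AB = 0x11409 → wrap carry → 0x140A
  0x140A + 0x0216 = 0x01620
  0x1620 + 0xE11E = 0x0F73E
  0xF73E + 0x74A8 = 0x16BE6 → wrap carry → 0x6BE7
One's-complement sum = 0x6BE7.
Checksum = ~0x6BE7 & 0xFFFF = 0x9418.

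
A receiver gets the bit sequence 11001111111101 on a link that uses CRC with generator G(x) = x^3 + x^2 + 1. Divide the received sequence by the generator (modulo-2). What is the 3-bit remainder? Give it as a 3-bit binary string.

Modulo-2 division of 11001111111101 by 1101:
  pos 0: 1100 XOR 1101 = 0001
  pos 3: 1111 XOR 1101 = 0010
  pos 5: 1011 XOR 1101 = 0110
  pos 6: 1101 XOR 1101 = 0000
  pos 10: 1101 XOR 1101 = 0000
Remainder = 000 (zero — the frame passes the CRC check).

000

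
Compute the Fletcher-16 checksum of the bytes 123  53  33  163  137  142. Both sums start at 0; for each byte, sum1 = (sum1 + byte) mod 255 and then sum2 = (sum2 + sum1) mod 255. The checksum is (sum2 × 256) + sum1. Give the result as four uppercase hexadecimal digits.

Running sums (mod 255):
  after byte 0 (123): sum1=123, sum2=123
  after byte 1 (53): sum1=176, sum2=44
  after byte 2 (33): sum1=209, sum2=253
  after byte 3 (163): sum1=117, sum2=115
  after byte 4 (137): sum1=254, sum2=114
  after byte 5 (142): sum1=141, sum2=0
Checksum = sum2·256 + sum1 = 0·256 + 141 = 141 = 0x008D.

008D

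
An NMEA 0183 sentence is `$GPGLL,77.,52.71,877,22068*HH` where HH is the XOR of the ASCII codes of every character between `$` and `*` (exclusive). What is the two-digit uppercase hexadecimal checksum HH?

XOR the ASCII codes of the payload characters:
  'G' = 0x47 → acc = 0x47
  'P' = 0x50 → acc = 0x17
  'G' = 0x47 → acc = 0x50
  'L' = 0x4C → acc = 0x1C
  'L' = 0x4C → acc = 0x50
  ',' = 0x2C → acc = 0x7C
  '7' = 0x37 → acc = 0x4B
  '7' = 0x37 → acc = 0x7C
  '.' = 0x2E → acc = 0x52
  ',' = 0x2C → acc = 0x7E
  '5' = 0x35 → acc = 0x4B
  '2' = 0x32 → acc = 0x79
  '.' = 0x2E → acc = 0x57
  '7' = 0x37 → acc = 0x60
  '1' = 0x31 → acc = 0x51
  ',' = 0x2C → acc = 0x7D
  '8' = 0x38 → acc = 0x45
  '7' = 0x37 → acc = 0x72
  '7' = 0x37 → acc = 0x45
  ',' = 0x2C → acc = 0x69
  '2' = 0x32 → acc = 0x5B
  '2' = 0x32 → acc = 0x69
  '0' = 0x30 → acc = 0x59
  '6' = 0x36 → acc = 0x6F
  '8' = 0x38 → acc = 0x57
Checksum = 0x57.

57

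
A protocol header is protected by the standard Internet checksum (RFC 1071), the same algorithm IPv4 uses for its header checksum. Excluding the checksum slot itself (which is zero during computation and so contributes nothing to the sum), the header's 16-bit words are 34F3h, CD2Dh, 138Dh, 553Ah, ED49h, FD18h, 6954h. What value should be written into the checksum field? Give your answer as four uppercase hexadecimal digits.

4160

One's-complement addition (fold any carry out of bit 15 back into bit 0):
  0x34F3 + 0xCD2D = 0x10220 → wrap carry → 0x0221
  0x0221 + 0x138D = 0x015AE
  0x15AE + 0x553A = 0x06AE8
  0x6AE8 + 0xED49 = 0x15831 → wrap carry → 0x5832
  0x5832 + 0xFD18 = 0x1554A → wrap carry → 0x554B
  0x554B + 0x6954 = 0x0BE9F
One's-complement sum = 0xBE9F.
Checksum = ~0xBE9F & 0xFFFF = 0x4160.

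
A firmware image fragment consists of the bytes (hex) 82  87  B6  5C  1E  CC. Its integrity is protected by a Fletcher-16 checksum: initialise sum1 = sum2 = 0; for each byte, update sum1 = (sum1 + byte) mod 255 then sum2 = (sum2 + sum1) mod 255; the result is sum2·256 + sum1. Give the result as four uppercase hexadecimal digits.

AD08

Running sums (mod 255):
  after byte 0 (82): sum1=130, sum2=130
  after byte 1 (87): sum1=10, sum2=140
  after byte 2 (B6): sum1=192, sum2=77
  after byte 3 (5C): sum1=29, sum2=106
  after byte 4 (1E): sum1=59, sum2=165
  after byte 5 (CC): sum1=8, sum2=173
Checksum = sum2·256 + sum1 = 173·256 + 8 = 44296 = 0xAD08.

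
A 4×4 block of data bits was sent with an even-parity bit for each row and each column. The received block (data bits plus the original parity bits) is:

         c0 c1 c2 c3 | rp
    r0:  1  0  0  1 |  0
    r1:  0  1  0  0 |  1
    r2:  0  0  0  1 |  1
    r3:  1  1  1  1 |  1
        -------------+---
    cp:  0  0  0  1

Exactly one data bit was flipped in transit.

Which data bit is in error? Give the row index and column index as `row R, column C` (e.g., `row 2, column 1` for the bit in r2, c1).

Recompute each row's even parity and compare to rp:
  r0: data parity 0, sent rp 0 → ok
  r1: data parity 1, sent rp 1 → ok
  r2: data parity 1, sent rp 1 → ok
  r3: data parity 0, sent rp 1 → mismatch
Recompute each column's even parity and compare to cp:
  c0: data parity 0, sent cp 0 → ok
  c1: data parity 0, sent cp 0 → ok
  c2: data parity 1, sent cp 0 → mismatch
  c3: data parity 1, sent cp 1 → ok
Exactly one row (r3) and one column (c2) fail → the flipped bit is at their intersection.

row 3, column 2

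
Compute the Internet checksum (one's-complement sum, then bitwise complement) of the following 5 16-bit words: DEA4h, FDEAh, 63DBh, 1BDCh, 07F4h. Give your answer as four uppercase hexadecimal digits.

9BC4

One's-complement addition (fold any carry out of bit 15 back into bit 0):
  0xDEA4 + 0xFDEA = 0x1DC8E → wrap carry → 0xDC8F
  0xDC8F + 0x63DB = 0x1406A → wrap carry → 0x406B
  0x406B + 0x1BDC = 0x05C47
  0x5C47 + 0x07F4 = 0x0643B
One's-complement sum = 0x643B.
Checksum = ~0x643B & 0xFFFF = 0x9BC4.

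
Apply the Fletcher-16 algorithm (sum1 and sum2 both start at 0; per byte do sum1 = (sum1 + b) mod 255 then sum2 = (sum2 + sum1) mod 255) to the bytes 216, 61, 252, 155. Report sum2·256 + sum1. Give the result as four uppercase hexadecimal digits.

B0AE

Running sums (mod 255):
  after byte 0 (216): sum1=216, sum2=216
  after byte 1 (61): sum1=22, sum2=238
  after byte 2 (252): sum1=19, sum2=2
  after byte 3 (155): sum1=174, sum2=176
Checksum = sum2·256 + sum1 = 176·256 + 174 = 45230 = 0xB0AE.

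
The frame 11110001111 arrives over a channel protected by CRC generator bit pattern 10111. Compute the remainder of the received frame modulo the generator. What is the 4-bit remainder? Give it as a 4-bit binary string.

0000

Modulo-2 division of 11110001111 by 10111:
  pos 0: 11110 XOR 10111 = 01001
  pos 1: 10010 XOR 10111 = 00101
  pos 3: 10101 XOR 10111 = 00010
  pos 6: 10111 XOR 10111 = 00000
Remainder = 0000 (zero — the frame passes the CRC check).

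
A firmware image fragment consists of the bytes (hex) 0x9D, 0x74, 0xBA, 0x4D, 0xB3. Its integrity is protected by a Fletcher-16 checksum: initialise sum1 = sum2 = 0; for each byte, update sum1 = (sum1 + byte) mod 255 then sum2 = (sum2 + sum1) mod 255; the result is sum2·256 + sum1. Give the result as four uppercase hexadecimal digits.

64CD

Running sums (mod 255):
  after byte 0 (0x9D): sum1=157, sum2=157
  after byte 1 (0x74): sum1=18, sum2=175
  after byte 2 (0xBA): sum1=204, sum2=124
  after byte 3 (0x4D): sum1=26, sum2=150
  after byte 4 (0xB3): sum1=205, sum2=100
Checksum = sum2·256 + sum1 = 100·256 + 205 = 25805 = 0x64CD.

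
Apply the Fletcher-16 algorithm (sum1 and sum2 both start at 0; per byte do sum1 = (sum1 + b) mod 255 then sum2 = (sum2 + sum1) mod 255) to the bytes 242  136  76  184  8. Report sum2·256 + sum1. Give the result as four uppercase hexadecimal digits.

3F88

Running sums (mod 255):
  after byte 0 (242): sum1=242, sum2=242
  after byte 1 (136): sum1=123, sum2=110
  after byte 2 (76): sum1=199, sum2=54
  after byte 3 (184): sum1=128, sum2=182
  after byte 4 (8): sum1=136, sum2=63
Checksum = sum2·256 + sum1 = 63·256 + 136 = 16264 = 0x3F88.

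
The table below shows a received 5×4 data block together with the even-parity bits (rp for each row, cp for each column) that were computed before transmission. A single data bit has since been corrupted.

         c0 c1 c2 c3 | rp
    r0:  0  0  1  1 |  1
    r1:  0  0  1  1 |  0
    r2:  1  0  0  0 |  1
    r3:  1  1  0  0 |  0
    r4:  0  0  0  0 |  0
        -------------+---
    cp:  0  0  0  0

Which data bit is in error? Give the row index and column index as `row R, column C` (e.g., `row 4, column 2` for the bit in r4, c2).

Recompute each row's even parity and compare to rp:
  r0: data parity 0, sent rp 1 → mismatch
  r1: data parity 0, sent rp 0 → ok
  r2: data parity 1, sent rp 1 → ok
  r3: data parity 0, sent rp 0 → ok
  r4: data parity 0, sent rp 0 → ok
Recompute each column's even parity and compare to cp:
  c0: data parity 0, sent cp 0 → ok
  c1: data parity 1, sent cp 0 → mismatch
  c2: data parity 0, sent cp 0 → ok
  c3: data parity 0, sent cp 0 → ok
Exactly one row (r0) and one column (c1) fail → the flipped bit is at their intersection.

row 0, column 1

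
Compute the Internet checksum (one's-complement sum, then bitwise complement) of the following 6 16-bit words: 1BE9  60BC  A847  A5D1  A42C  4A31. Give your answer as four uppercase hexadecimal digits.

One's-complement addition (fold any carry out of bit 15 back into bit 0):
  0x1BE9 + 0x60BC = 0x07CA5
  0x7CA5 + 0xA847 = 0x124EC → wrap carry → 0x24ED
  0x24ED + 0xA5D1 = 0x0CABE
  0xCABE + 0xA42C = 0x16EEA → wrap carry → 0x6EEB
  0x6EEB + 0x4A31 = 0x0B91C
One's-complement sum = 0xB91C.
Checksum = ~0xB91C & 0xFFFF = 0x46E3.

46E3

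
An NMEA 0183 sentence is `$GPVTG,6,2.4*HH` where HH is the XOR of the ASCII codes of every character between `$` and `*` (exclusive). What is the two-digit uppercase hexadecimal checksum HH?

4C

XOR the ASCII codes of the payload characters:
  'G' = 0x47 → acc = 0x47
  'P' = 0x50 → acc = 0x17
  'V' = 0x56 → acc = 0x41
  'T' = 0x54 → acc = 0x15
  'G' = 0x47 → acc = 0x52
  ',' = 0x2C → acc = 0x7E
  '6' = 0x36 → acc = 0x48
  ',' = 0x2C → acc = 0x64
  '2' = 0x32 → acc = 0x56
  '.' = 0x2E → acc = 0x78
  '4' = 0x34 → acc = 0x4C
Checksum = 0x4C.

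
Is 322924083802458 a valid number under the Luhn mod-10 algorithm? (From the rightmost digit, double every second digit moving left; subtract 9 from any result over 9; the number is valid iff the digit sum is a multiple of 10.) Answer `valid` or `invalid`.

invalid

From the right, keep odd positions and double even positions (subtract 9 from any doubled value over 9):
  doubled (positions 2,4,...): 1 4 7 7 8 9 4 → sum 40
  kept (positions 1,3,...): 8 4 0 3 0 2 2 3 → sum 22
Total = 62.
62 mod 10 = 2, so the number is invalid.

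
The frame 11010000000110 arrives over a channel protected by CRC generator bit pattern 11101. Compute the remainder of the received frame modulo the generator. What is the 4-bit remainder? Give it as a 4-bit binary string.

Modulo-2 division of 11010000000110 by 11101:
  pos 0: 11010 XOR 11101 = 00111
  pos 2: 11100 XOR 11101 = 00001
  pos 6: 10000 XOR 11101 = 01101
  pos 7: 11011 XOR 11101 = 00110
  pos 9: 11010 XOR 11101 = 00111
Remainder = 0111 (nonzero — an error is detected).

0111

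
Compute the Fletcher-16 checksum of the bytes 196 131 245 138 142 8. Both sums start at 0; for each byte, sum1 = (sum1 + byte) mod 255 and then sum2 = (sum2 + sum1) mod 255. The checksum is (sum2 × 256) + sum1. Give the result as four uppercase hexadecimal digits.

CA5F

Running sums (mod 255):
  after byte 0 (196): sum1=196, sum2=196
  after byte 1 (131): sum1=72, sum2=13
  after byte 2 (245): sum1=62, sum2=75
  after byte 3 (138): sum1=200, sum2=20
  after byte 4 (142): sum1=87, sum2=107
  after byte 5 (8): sum1=95, sum2=202
Checksum = sum2·256 + sum1 = 202·256 + 95 = 51807 = 0xCA5F.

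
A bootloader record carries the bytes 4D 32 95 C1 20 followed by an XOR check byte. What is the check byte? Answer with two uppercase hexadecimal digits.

0B

XOR the bytes together:
  start with 0x4D
  0x4D ⊕ 0x32 = 0x7F
  0x7F ⊕ 0x95 = 0xEA
  0xEA ⊕ 0xC1 = 0x2B
  0x2B ⊕ 0x20 = 0x0B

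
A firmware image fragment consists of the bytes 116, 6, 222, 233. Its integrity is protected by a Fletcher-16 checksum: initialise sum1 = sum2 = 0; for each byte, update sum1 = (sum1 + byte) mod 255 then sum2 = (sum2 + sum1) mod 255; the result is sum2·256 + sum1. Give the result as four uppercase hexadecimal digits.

8B43

Running sums (mod 255):
  after byte 0 (116): sum1=116, sum2=116
  after byte 1 (6): sum1=122, sum2=238
  after byte 2 (222): sum1=89, sum2=72
  after byte 3 (233): sum1=67, sum2=139
Checksum = sum2·256 + sum1 = 139·256 + 67 = 35651 = 0x8B43.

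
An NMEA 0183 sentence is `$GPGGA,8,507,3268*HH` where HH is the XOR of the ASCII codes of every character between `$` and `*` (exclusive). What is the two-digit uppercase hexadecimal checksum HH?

XOR the ASCII codes of the payload characters:
  'G' = 0x47 → acc = 0x47
  'P' = 0x50 → acc = 0x17
  'G' = 0x47 → acc = 0x50
  'G' = 0x47 → acc = 0x17
  'A' = 0x41 → acc = 0x56
  ',' = 0x2C → acc = 0x7A
  '8' = 0x38 → acc = 0x42
  ',' = 0x2C → acc = 0x6E
  '5' = 0x35 → acc = 0x5B
  '0' = 0x30 → acc = 0x6B
  '7' = 0x37 → acc = 0x5C
  ',' = 0x2C → acc = 0x70
  '3' = 0x33 → acc = 0x43
  '2' = 0x32 → acc = 0x71
  '6' = 0x36 → acc = 0x47
  '8' = 0x38 → acc = 0x7F
Checksum = 0x7F.

7F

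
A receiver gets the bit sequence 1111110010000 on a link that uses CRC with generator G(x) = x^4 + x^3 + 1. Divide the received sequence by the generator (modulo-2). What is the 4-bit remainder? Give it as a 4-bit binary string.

Modulo-2 division of 1111110010000 by 11001:
  pos 0: 11111 XOR 11001 = 00110
  pos 2: 11010 XOR 11001 = 00011
  pos 5: 11010 XOR 11001 = 00011
  pos 8: 11000 XOR 11001 = 00001
Remainder = 0001 (nonzero — an error is detected).

0001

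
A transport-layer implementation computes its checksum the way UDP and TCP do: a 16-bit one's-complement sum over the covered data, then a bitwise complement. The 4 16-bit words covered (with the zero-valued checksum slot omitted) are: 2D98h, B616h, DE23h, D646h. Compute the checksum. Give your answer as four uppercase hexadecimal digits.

One's-complement addition (fold any carry out of bit 15 back into bit 0):
  0x2D98 + 0xB616 = 0x0E3AE
  0xE3AE + 0xDE23 = 0x1C1D1 → wrap carry → 0xC1D2
  0xC1D2 + 0xD646 = 0x19818 → wrap carry → 0x9819
One's-complement sum = 0x9819.
Checksum = ~0x9819 & 0xFFFF = 0x67E6.

67E6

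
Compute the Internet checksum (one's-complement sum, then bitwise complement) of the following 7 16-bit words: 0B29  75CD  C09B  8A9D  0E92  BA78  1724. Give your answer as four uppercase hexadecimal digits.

One's-complement addition (fold any carry out of bit 15 back into bit 0):
  0x0B29 + 0x75CD = 0x080F6
  0x80F6 + 0xC09B = 0x14191 → wrap carry → 0x4192
  0x4192 + 0x8A9D = 0x0CC2F
  0xCC2F + 0x0E92 = 0x0DAC1
  0xDAC1 + 0xBA78 = 0x19539 → wrap carry → 0x953A
  0x953A + 0x1724 = 0x0AC5E
One's-complement sum = 0xAC5E.
Checksum = ~0xAC5E & 0xFFFF = 0x53A1.

53A1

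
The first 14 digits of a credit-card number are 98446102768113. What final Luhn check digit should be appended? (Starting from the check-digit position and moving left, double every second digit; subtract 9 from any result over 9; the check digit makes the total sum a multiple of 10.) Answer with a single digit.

Partial digits right→left: 3 1 1 8 6 7 2 0 1 6 4 4 8 9
Double every second digit counting from the check-digit position (so the 1st, 3rd, 5th, ... of the partial from the right).
  doubled (with −9 where >9): 6 2 3 4 2 8 7 → sum 32
  kept as-is: 1 8 7 0 6 4 9 → sum 35
Total = 32 + 35 = 67.
Check digit = (10 − (67 mod 10)) mod 10 = 3.

3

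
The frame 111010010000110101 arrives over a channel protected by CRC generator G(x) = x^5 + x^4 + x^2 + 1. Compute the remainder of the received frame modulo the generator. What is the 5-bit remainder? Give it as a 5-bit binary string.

Modulo-2 division of 111010010000110101 by 110101:
  pos 0: 111010 XOR 110101 = 001111
  pos 2: 111101 XOR 110101 = 001000
  pos 4: 100000 XOR 110101 = 010101
  pos 5: 101010 XOR 110101 = 011111
  pos 6: 111110 XOR 110101 = 001011
  pos 8: 101111 XOR 110101 = 011010
  pos 9: 110100 XOR 110101 = 000001
Remainder = 01101 (nonzero — an error is detected).

01101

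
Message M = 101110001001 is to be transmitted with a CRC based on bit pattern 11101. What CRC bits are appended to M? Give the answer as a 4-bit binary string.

1010

Append 4 zeros: 1011100010010000. Divide by 11101 (XOR where the leading bit is 1):
  pos 0: 10111 XOR 11101 = 01010
  pos 1: 10100 XOR 11101 = 01001
  pos 2: 10010 XOR 11101 = 01111
  pos 3: 11110 XOR 11101 = 00011
  pos 6: 11100 XOR 11101 = 00001
  pos 10: 11000 XOR 11101 = 00101
Remainder (last 4 bits) = 1010. This is the CRC / FCS.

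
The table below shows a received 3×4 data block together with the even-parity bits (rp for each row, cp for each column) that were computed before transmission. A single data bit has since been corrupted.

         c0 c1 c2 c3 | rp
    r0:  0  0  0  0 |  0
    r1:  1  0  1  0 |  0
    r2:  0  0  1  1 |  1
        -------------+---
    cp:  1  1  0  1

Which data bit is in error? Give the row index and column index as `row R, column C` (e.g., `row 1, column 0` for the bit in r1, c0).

Recompute each row's even parity and compare to rp:
  r0: data parity 0, sent rp 0 → ok
  r1: data parity 0, sent rp 0 → ok
  r2: data parity 0, sent rp 1 → mismatch
Recompute each column's even parity and compare to cp:
  c0: data parity 1, sent cp 1 → ok
  c1: data parity 0, sent cp 1 → mismatch
  c2: data parity 0, sent cp 0 → ok
  c3: data parity 1, sent cp 1 → ok
Exactly one row (r2) and one column (c1) fail → the flipped bit is at their intersection.

row 2, column 1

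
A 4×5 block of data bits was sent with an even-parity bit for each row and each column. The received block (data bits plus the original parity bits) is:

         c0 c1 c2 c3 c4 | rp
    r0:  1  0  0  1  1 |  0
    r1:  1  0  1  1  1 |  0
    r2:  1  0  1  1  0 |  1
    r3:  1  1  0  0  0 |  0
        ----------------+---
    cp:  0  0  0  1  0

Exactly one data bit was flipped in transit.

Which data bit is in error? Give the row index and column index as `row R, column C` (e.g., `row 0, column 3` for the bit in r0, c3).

row 0, column 1

Recompute each row's even parity and compare to rp:
  r0: data parity 1, sent rp 0 → mismatch
  r1: data parity 0, sent rp 0 → ok
  r2: data parity 1, sent rp 1 → ok
  r3: data parity 0, sent rp 0 → ok
Recompute each column's even parity and compare to cp:
  c0: data parity 0, sent cp 0 → ok
  c1: data parity 1, sent cp 0 → mismatch
  c2: data parity 0, sent cp 0 → ok
  c3: data parity 1, sent cp 1 → ok
  c4: data parity 0, sent cp 0 → ok
Exactly one row (r0) and one column (c1) fail → the flipped bit is at their intersection.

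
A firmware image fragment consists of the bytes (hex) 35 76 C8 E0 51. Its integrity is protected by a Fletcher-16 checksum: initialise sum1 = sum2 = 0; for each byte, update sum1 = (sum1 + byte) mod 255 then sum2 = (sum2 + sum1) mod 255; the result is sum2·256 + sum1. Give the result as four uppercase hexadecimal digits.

Running sums (mod 255):
  after byte 0 (35): sum1=53, sum2=53
  after byte 1 (76): sum1=171, sum2=224
  after byte 2 (C8): sum1=116, sum2=85
  after byte 3 (E0): sum1=85, sum2=170
  after byte 4 (51): sum1=166, sum2=81
Checksum = sum2·256 + sum1 = 81·256 + 166 = 20902 = 0x51A6.

51A6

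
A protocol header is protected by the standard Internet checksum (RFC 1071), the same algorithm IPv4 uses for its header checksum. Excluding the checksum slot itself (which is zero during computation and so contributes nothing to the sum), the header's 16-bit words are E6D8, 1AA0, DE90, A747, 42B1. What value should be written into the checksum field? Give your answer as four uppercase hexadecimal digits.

One's-complement addition (fold any carry out of bit 15 back into bit 0):
  0xE6D8 + 0x1AA0 = 0x10178 → wrap carry → 0x0179
  0x0179 + 0xDE90 = 0x0E009
  0xE009 + 0xA747 = 0x18750 → wrap carry → 0x8751
  0x8751 + 0x42B1 = 0x0CA02
One's-complement sum = 0xCA02.
Checksum = ~0xCA02 & 0xFFFF = 0x35FD.

35FD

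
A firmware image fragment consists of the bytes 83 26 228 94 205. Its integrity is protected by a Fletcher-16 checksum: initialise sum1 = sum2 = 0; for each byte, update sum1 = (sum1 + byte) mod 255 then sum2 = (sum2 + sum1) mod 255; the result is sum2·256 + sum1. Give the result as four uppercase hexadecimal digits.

427E

Running sums (mod 255):
  after byte 0 (83): sum1=83, sum2=83
  after byte 1 (26): sum1=109, sum2=192
  after byte 2 (228): sum1=82, sum2=19
  after byte 3 (94): sum1=176, sum2=195
  after byte 4 (205): sum1=126, sum2=66
Checksum = sum2·256 + sum1 = 66·256 + 126 = 17022 = 0x427E.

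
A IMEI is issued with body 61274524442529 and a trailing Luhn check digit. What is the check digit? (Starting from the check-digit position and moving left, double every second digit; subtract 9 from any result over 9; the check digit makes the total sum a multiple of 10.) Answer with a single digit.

Partial digits right→left: 9 2 5 2 4 4 4 2 5 4 7 2 1 6
Double every second digit counting from the check-digit position (so the 1st, 3rd, 5th, ... of the partial from the right).
  doubled (with −9 where >9): 9 1 8 8 1 5 2 → sum 34
  kept as-is: 2 2 4 2 4 2 6 → sum 22
Total = 34 + 22 = 56.
Check digit = (10 − (56 mod 10)) mod 10 = 4.

4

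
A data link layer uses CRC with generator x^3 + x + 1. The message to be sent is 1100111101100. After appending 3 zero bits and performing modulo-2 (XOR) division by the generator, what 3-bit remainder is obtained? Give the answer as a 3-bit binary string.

010

Append 3 zeros: 1100111101100000. Divide by 1011 (XOR where the leading bit is 1):
  pos 0: 1100 XOR 1011 = 0111
  pos 1: 1111 XOR 1011 = 0100
  pos 2: 1001 XOR 1011 = 0010
  pos 4: 1011 XOR 1011 = 0000
  pos 9: 1100 XOR 1011 = 0111
  pos 10: 1110 XOR 1011 = 0101
  pos 11: 1010 XOR 1011 = 0001
Remainder (last 3 bits) = 010. This is the CRC / FCS.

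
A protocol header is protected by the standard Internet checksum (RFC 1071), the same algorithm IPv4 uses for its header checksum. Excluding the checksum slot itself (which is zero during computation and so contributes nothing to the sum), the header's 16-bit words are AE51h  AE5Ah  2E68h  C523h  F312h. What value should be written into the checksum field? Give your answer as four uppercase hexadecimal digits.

BCB4

One's-complement addition (fold any carry out of bit 15 back into bit 0):
  0xAE51 + 0xAE5A = 0x15CAB → wrap carry → 0x5CAC
  0x5CAC + 0x2E68 = 0x08B14
  0x8B14 + 0xC523 = 0x15037 → wrap carry → 0x5038
  0x5038 + 0xF312 = 0x1434A → wrap carry → 0x434B
One's-complement sum = 0x434B.
Checksum = ~0x434B & 0xFFFF = 0xBCB4.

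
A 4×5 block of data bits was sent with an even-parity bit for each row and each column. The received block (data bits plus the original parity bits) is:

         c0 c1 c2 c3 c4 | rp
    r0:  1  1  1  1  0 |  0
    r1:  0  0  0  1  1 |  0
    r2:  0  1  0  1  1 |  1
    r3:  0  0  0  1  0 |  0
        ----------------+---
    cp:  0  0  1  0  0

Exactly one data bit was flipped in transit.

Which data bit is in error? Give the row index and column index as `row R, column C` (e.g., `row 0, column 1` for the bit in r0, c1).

Recompute each row's even parity and compare to rp:
  r0: data parity 0, sent rp 0 → ok
  r1: data parity 0, sent rp 0 → ok
  r2: data parity 1, sent rp 1 → ok
  r3: data parity 1, sent rp 0 → mismatch
Recompute each column's even parity and compare to cp:
  c0: data parity 1, sent cp 0 → mismatch
  c1: data parity 0, sent cp 0 → ok
  c2: data parity 1, sent cp 1 → ok
  c3: data parity 0, sent cp 0 → ok
  c4: data parity 0, sent cp 0 → ok
Exactly one row (r3) and one column (c0) fail → the flipped bit is at their intersection.

row 3, column 0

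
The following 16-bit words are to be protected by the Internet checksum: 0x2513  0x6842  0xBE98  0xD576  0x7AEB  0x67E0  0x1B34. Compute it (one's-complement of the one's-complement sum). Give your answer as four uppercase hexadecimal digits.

E09A

One's-complement addition (fold any carry out of bit 15 back into bit 0):
  0x2513 + 0x6842 = 0x08D55
  0x8D55 + 0xBE98 = 0x14BED → wrap carry → 0x4BEE
  0x4BEE + 0xD576 = 0x12164 → wrap carry → 0x2165
  0x2165 + 0x7AEB = 0x09C50
  0x9C50 + 0x67E0 = 0x10430 → wrap carry → 0x0431
  0x0431 + 0x1B34 = 0x01F65
One's-complement sum = 0x1F65.
Checksum = ~0x1F65 & 0xFFFF = 0xE09A.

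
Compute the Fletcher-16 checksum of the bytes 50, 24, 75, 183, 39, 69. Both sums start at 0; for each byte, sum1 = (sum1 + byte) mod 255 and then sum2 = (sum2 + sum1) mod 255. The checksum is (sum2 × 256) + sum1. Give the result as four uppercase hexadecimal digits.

Running sums (mod 255):
  after byte 0 (50): sum1=50, sum2=50
  after byte 1 (24): sum1=74, sum2=124
  after byte 2 (75): sum1=149, sum2=18
  after byte 3 (183): sum1=77, sum2=95
  after byte 4 (39): sum1=116, sum2=211
  after byte 5 (69): sum1=185, sum2=141
Checksum = sum2·256 + sum1 = 141·256 + 185 = 36281 = 0x8DB9.

8DB9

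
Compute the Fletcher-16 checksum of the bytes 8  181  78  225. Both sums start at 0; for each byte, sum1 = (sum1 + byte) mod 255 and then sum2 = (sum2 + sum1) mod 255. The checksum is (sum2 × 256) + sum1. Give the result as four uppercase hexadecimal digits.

BFED

Running sums (mod 255):
  after byte 0 (8): sum1=8, sum2=8
  after byte 1 (181): sum1=189, sum2=197
  after byte 2 (78): sum1=12, sum2=209
  after byte 3 (225): sum1=237, sum2=191
Checksum = sum2·256 + sum1 = 191·256 + 237 = 49133 = 0xBFED.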